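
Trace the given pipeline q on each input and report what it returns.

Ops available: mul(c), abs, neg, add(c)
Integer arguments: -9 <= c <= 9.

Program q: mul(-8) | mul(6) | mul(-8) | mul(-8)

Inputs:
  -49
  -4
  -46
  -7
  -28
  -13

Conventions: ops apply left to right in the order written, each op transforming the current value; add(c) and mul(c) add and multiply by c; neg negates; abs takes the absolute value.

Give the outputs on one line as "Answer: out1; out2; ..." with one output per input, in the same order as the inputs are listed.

Execution, op by op:
  -49 -> 392 -> 2352 -> -18816 -> 150528
  -4 -> 32 -> 192 -> -1536 -> 12288
  -46 -> 368 -> 2208 -> -17664 -> 141312
  -7 -> 56 -> 336 -> -2688 -> 21504
  -28 -> 224 -> 1344 -> -10752 -> 86016
  -13 -> 104 -> 624 -> -4992 -> 39936

150528; 12288; 141312; 21504; 86016; 39936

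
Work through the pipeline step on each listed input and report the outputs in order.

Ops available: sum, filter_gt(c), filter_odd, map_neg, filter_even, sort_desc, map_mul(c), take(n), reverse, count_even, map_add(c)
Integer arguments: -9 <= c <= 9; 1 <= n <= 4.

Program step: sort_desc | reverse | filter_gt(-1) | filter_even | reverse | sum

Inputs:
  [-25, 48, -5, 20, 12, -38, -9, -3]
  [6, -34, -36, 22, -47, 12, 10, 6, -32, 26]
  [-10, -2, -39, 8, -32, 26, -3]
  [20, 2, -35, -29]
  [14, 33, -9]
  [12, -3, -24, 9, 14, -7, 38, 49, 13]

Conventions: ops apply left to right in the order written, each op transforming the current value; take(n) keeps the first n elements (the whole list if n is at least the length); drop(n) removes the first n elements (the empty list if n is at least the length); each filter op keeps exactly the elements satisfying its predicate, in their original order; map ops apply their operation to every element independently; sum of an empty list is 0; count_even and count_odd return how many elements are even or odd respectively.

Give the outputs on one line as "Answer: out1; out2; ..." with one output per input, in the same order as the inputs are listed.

Execution, op by op:
  [-25, 48, -5, 20, 12, -38, -9, -3] -> [48, 20, 12, -3, -5, -9, -25, -38] -> [-38, -25, -9, -5, -3, 12, 20, 48] -> [12, 20, 48] -> [12, 20, 48] -> [48, 20, 12] -> 80
  [6, -34, -36, 22, -47, 12, 10, 6, -32, 26] -> [26, 22, 12, 10, 6, 6, -32, -34, -36, -47] -> [-47, -36, -34, -32, 6, 6, 10, 12, 22, 26] -> [6, 6, 10, 12, 22, 26] -> [6, 6, 10, 12, 22, 26] -> [26, 22, 12, 10, 6, 6] -> 82
  [-10, -2, -39, 8, -32, 26, -3] -> [26, 8, -2, -3, -10, -32, -39] -> [-39, -32, -10, -3, -2, 8, 26] -> [8, 26] -> [8, 26] -> [26, 8] -> 34
  [20, 2, -35, -29] -> [20, 2, -29, -35] -> [-35, -29, 2, 20] -> [2, 20] -> [2, 20] -> [20, 2] -> 22
  [14, 33, -9] -> [33, 14, -9] -> [-9, 14, 33] -> [14, 33] -> [14] -> [14] -> 14
  [12, -3, -24, 9, 14, -7, 38, 49, 13] -> [49, 38, 14, 13, 12, 9, -3, -7, -24] -> [-24, -7, -3, 9, 12, 13, 14, 38, 49] -> [9, 12, 13, 14, 38, 49] -> [12, 14, 38] -> [38, 14, 12] -> 64

80; 82; 34; 22; 14; 64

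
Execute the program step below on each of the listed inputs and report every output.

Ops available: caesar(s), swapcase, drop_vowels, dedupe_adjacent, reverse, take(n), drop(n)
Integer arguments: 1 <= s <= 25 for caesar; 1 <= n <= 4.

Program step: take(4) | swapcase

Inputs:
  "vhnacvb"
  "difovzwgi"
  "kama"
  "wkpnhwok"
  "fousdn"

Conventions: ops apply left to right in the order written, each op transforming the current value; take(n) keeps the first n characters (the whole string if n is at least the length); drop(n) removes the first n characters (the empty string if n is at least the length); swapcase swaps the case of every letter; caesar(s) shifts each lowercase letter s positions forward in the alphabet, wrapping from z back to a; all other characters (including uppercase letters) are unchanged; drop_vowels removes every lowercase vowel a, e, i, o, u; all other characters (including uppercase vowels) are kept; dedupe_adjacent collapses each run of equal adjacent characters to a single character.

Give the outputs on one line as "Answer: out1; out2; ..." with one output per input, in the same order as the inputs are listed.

"VHNA"; "DIFO"; "KAMA"; "WKPN"; "FOUS"

Execution, op by op:
  "vhnacvb" -> "vhna" -> "VHNA"
  "difovzwgi" -> "difo" -> "DIFO"
  "kama" -> "kama" -> "KAMA"
  "wkpnhwok" -> "wkpn" -> "WKPN"
  "fousdn" -> "fous" -> "FOUS"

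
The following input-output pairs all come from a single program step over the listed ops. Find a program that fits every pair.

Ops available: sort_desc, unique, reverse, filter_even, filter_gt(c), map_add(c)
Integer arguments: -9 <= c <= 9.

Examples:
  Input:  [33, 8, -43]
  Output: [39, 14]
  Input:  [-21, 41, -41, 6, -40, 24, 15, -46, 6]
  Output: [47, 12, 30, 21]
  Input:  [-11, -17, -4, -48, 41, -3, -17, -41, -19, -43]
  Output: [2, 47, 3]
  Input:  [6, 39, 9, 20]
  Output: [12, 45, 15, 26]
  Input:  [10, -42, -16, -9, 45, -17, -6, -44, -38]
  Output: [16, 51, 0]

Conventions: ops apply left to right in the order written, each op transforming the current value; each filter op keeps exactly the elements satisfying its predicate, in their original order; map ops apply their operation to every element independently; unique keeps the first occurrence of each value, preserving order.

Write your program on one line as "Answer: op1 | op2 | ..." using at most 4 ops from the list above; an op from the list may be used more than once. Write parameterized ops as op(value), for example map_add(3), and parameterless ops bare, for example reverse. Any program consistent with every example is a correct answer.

filter_gt(-7) | unique | map_add(6)

Check, running the answer program on each example:
  [33, 8, -43] -> [33, 8] -> [33, 8] -> [39, 14]
  [-21, 41, -41, 6, -40, 24, 15, -46, 6] -> [41, 6, 24, 15, 6] -> [41, 6, 24, 15] -> [47, 12, 30, 21]
  [-11, -17, -4, -48, 41, -3, -17, -41, -19, -43] -> [-4, 41, -3] -> [-4, 41, -3] -> [2, 47, 3]
  [6, 39, 9, 20] -> [6, 39, 9, 20] -> [6, 39, 9, 20] -> [12, 45, 15, 26]
  [10, -42, -16, -9, 45, -17, -6, -44, -38] -> [10, 45, -6] -> [10, 45, -6] -> [16, 51, 0]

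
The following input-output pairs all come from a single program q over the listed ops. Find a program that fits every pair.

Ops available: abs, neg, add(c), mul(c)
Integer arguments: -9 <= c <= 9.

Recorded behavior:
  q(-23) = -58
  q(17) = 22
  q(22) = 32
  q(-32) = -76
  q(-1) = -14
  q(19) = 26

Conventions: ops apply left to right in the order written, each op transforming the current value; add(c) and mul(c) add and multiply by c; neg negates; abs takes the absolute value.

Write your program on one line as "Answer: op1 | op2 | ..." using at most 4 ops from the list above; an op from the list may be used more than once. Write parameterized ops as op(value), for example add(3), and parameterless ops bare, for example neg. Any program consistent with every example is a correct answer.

neg | add(6) | mul(-2)

Check, running the answer program on each example:
  -23 -> 23 -> 29 -> -58
  17 -> -17 -> -11 -> 22
  22 -> -22 -> -16 -> 32
  -32 -> 32 -> 38 -> -76
  -1 -> 1 -> 7 -> -14
  19 -> -19 -> -13 -> 26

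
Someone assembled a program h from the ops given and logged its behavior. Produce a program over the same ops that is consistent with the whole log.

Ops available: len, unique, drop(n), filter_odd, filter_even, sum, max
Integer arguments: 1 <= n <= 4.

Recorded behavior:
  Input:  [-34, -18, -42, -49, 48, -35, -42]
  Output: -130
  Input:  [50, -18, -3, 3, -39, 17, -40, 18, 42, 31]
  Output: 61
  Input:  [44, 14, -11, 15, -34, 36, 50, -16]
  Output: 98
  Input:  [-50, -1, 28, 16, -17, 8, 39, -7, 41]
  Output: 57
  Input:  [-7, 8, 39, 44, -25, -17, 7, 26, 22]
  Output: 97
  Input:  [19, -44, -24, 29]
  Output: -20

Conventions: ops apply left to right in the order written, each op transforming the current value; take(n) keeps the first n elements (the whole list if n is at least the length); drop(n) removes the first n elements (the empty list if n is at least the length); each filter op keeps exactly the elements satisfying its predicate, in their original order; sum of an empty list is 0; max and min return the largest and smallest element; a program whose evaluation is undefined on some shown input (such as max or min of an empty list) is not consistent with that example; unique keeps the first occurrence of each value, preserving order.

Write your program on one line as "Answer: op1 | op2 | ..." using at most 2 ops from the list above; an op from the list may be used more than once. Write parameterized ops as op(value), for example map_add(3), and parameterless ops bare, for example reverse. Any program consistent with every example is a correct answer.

unique | sum

Check, running the answer program on each example:
  [-34, -18, -42, -49, 48, -35, -42] -> [-34, -18, -42, -49, 48, -35] -> -130
  [50, -18, -3, 3, -39, 17, -40, 18, 42, 31] -> [50, -18, -3, 3, -39, 17, -40, 18, 42, 31] -> 61
  [44, 14, -11, 15, -34, 36, 50, -16] -> [44, 14, -11, 15, -34, 36, 50, -16] -> 98
  [-50, -1, 28, 16, -17, 8, 39, -7, 41] -> [-50, -1, 28, 16, -17, 8, 39, -7, 41] -> 57
  [-7, 8, 39, 44, -25, -17, 7, 26, 22] -> [-7, 8, 39, 44, -25, -17, 7, 26, 22] -> 97
  [19, -44, -24, 29] -> [19, -44, -24, 29] -> -20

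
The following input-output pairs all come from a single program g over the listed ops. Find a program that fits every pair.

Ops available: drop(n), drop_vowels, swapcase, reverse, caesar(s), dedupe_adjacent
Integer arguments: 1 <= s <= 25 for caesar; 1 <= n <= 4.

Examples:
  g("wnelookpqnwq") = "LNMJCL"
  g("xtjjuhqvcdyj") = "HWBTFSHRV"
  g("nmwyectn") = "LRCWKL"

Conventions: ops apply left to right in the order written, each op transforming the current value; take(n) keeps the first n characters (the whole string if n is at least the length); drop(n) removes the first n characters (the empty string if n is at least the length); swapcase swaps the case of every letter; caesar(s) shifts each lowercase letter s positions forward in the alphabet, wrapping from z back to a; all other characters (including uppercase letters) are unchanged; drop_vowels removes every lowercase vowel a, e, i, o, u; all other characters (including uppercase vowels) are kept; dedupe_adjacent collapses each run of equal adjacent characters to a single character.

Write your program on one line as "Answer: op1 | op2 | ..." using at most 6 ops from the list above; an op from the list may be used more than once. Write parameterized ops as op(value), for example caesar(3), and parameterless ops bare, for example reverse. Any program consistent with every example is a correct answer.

dedupe_adjacent | reverse | caesar(24) | drop_vowels | swapcase

Check, running the answer program on each example:
  "wnelookpqnwq" -> "wnelokpqnwq" -> "qwnqpkolenw" -> "oulonimjclu" -> "lnmjcl" -> "LNMJCL"
  "xtjjuhqvcdyj" -> "xtjuhqvcdyj" -> "jydcvqhujtx" -> "hwbatofshrv" -> "hwbtfshrv" -> "HWBTFSHRV"
  "nmwyectn" -> "nmwyectn" -> "ntceywmn" -> "lracwukl" -> "lrcwkl" -> "LRCWKL"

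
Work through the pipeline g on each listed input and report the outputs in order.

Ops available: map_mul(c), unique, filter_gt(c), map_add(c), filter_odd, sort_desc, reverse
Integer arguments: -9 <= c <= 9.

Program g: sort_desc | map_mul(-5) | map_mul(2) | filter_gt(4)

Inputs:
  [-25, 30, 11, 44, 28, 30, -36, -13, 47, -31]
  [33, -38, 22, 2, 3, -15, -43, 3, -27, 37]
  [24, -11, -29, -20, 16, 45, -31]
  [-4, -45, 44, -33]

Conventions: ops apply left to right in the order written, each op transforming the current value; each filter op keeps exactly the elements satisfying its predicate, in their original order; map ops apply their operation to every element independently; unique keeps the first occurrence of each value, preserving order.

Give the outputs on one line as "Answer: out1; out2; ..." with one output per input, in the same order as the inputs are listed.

Execution, op by op:
  [-25, 30, 11, 44, 28, 30, -36, -13, 47, -31] -> [47, 44, 30, 30, 28, 11, -13, -25, -31, -36] -> [-235, -220, -150, -150, -140, -55, 65, 125, 155, 180] -> [-470, -440, -300, -300, -280, -110, 130, 250, 310, 360] -> [130, 250, 310, 360]
  [33, -38, 22, 2, 3, -15, -43, 3, -27, 37] -> [37, 33, 22, 3, 3, 2, -15, -27, -38, -43] -> [-185, -165, -110, -15, -15, -10, 75, 135, 190, 215] -> [-370, -330, -220, -30, -30, -20, 150, 270, 380, 430] -> [150, 270, 380, 430]
  [24, -11, -29, -20, 16, 45, -31] -> [45, 24, 16, -11, -20, -29, -31] -> [-225, -120, -80, 55, 100, 145, 155] -> [-450, -240, -160, 110, 200, 290, 310] -> [110, 200, 290, 310]
  [-4, -45, 44, -33] -> [44, -4, -33, -45] -> [-220, 20, 165, 225] -> [-440, 40, 330, 450] -> [40, 330, 450]

[130, 250, 310, 360]; [150, 270, 380, 430]; [110, 200, 290, 310]; [40, 330, 450]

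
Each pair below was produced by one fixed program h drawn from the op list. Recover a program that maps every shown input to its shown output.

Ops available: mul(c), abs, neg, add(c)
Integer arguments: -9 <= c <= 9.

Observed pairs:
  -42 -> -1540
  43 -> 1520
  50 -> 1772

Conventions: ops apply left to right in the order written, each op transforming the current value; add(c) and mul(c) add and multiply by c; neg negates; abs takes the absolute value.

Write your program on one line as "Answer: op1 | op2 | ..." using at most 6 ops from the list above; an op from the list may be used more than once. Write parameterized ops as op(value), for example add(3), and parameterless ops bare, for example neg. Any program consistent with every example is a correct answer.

mul(9) | neg | add(6) | add(1) | mul(-4)

Check, running the answer program on each example:
  -42 -> -378 -> 378 -> 384 -> 385 -> -1540
  43 -> 387 -> -387 -> -381 -> -380 -> 1520
  50 -> 450 -> -450 -> -444 -> -443 -> 1772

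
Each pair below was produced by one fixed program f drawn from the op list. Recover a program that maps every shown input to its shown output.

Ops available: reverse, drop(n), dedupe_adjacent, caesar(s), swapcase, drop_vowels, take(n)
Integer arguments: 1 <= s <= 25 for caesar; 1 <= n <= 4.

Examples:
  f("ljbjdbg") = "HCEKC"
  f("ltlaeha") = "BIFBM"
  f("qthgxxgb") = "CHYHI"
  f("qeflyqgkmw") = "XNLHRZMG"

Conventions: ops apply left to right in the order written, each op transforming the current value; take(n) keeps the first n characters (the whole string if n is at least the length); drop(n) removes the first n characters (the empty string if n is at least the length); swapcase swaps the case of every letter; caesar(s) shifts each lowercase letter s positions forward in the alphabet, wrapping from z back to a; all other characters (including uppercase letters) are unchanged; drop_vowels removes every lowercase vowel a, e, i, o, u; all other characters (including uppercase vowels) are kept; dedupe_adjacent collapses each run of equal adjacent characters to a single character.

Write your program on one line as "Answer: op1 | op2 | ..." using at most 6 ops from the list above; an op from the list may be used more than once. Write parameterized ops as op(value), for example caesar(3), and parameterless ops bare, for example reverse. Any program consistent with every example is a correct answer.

drop(2) | caesar(1) | swapcase | reverse | dedupe_adjacent

Check, running the answer program on each example:
  "ljbjdbg" -> "bjdbg" -> "ckech" -> "CKECH" -> "HCEKC" -> "HCEKC"
  "ltlaeha" -> "laeha" -> "mbfib" -> "MBFIB" -> "BIFBM" -> "BIFBM"
  "qthgxxgb" -> "hgxxgb" -> "ihyyhc" -> "IHYYHC" -> "CHYYHI" -> "CHYHI"
  "qeflyqgkmw" -> "flyqgkmw" -> "gmzrhlnx" -> "GMZRHLNX" -> "XNLHRZMG" -> "XNLHRZMG"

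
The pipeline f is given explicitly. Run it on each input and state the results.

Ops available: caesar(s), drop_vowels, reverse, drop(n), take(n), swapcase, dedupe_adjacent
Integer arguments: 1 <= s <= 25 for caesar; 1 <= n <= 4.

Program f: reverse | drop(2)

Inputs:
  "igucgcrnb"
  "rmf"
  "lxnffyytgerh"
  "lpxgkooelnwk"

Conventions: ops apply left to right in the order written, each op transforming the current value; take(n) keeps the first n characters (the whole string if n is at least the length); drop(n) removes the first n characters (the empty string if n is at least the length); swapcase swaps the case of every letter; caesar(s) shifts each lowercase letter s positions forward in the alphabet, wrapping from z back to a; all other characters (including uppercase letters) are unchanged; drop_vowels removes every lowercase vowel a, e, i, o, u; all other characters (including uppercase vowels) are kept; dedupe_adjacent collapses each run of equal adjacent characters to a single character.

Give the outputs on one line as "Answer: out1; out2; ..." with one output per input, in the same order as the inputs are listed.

Execution, op by op:
  "igucgcrnb" -> "bnrcgcugi" -> "rcgcugi"
  "rmf" -> "fmr" -> "r"
  "lxnffyytgerh" -> "hregtyyffnxl" -> "egtyyffnxl"
  "lpxgkooelnwk" -> "kwnleookgxpl" -> "nleookgxpl"

"rcgcugi"; "r"; "egtyyffnxl"; "nleookgxpl"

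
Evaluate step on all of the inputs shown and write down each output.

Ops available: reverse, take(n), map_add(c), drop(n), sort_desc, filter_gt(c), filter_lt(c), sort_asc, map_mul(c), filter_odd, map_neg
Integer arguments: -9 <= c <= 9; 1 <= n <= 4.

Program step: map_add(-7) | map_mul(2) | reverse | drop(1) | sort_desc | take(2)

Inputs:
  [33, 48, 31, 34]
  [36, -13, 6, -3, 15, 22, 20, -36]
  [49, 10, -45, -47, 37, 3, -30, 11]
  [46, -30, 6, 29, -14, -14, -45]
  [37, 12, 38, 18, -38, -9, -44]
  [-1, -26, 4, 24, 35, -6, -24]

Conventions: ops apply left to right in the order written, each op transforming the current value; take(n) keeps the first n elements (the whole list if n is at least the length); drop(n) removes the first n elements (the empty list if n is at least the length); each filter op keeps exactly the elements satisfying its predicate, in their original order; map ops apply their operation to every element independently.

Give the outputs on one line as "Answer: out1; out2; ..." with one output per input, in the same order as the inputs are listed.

[82, 52]; [58, 30]; [84, 60]; [78, 44]; [62, 60]; [56, 34]

Execution, op by op:
  [33, 48, 31, 34] -> [26, 41, 24, 27] -> [52, 82, 48, 54] -> [54, 48, 82, 52] -> [48, 82, 52] -> [82, 52, 48] -> [82, 52]
  [36, -13, 6, -3, 15, 22, 20, -36] -> [29, -20, -1, -10, 8, 15, 13, -43] -> [58, -40, -2, -20, 16, 30, 26, -86] -> [-86, 26, 30, 16, -20, -2, -40, 58] -> [26, 30, 16, -20, -2, -40, 58] -> [58, 30, 26, 16, -2, -20, -40] -> [58, 30]
  [49, 10, -45, -47, 37, 3, -30, 11] -> [42, 3, -52, -54, 30, -4, -37, 4] -> [84, 6, -104, -108, 60, -8, -74, 8] -> [8, -74, -8, 60, -108, -104, 6, 84] -> [-74, -8, 60, -108, -104, 6, 84] -> [84, 60, 6, -8, -74, -104, -108] -> [84, 60]
  [46, -30, 6, 29, -14, -14, -45] -> [39, -37, -1, 22, -21, -21, -52] -> [78, -74, -2, 44, -42, -42, -104] -> [-104, -42, -42, 44, -2, -74, 78] -> [-42, -42, 44, -2, -74, 78] -> [78, 44, -2, -42, -42, -74] -> [78, 44]
  [37, 12, 38, 18, -38, -9, -44] -> [30, 5, 31, 11, -45, -16, -51] -> [60, 10, 62, 22, -90, -32, -102] -> [-102, -32, -90, 22, 62, 10, 60] -> [-32, -90, 22, 62, 10, 60] -> [62, 60, 22, 10, -32, -90] -> [62, 60]
  [-1, -26, 4, 24, 35, -6, -24] -> [-8, -33, -3, 17, 28, -13, -31] -> [-16, -66, -6, 34, 56, -26, -62] -> [-62, -26, 56, 34, -6, -66, -16] -> [-26, 56, 34, -6, -66, -16] -> [56, 34, -6, -16, -26, -66] -> [56, 34]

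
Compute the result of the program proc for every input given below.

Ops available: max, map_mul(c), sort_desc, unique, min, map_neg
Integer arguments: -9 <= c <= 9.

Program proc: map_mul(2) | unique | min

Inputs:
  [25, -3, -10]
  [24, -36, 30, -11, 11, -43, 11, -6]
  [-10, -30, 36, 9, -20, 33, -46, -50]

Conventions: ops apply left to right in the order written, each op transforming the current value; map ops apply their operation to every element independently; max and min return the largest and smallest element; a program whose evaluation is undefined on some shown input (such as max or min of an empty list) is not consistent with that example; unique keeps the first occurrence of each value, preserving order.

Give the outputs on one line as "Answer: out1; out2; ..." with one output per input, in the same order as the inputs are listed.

-20; -86; -100

Execution, op by op:
  [25, -3, -10] -> [50, -6, -20] -> [50, -6, -20] -> -20
  [24, -36, 30, -11, 11, -43, 11, -6] -> [48, -72, 60, -22, 22, -86, 22, -12] -> [48, -72, 60, -22, 22, -86, -12] -> -86
  [-10, -30, 36, 9, -20, 33, -46, -50] -> [-20, -60, 72, 18, -40, 66, -92, -100] -> [-20, -60, 72, 18, -40, 66, -92, -100] -> -100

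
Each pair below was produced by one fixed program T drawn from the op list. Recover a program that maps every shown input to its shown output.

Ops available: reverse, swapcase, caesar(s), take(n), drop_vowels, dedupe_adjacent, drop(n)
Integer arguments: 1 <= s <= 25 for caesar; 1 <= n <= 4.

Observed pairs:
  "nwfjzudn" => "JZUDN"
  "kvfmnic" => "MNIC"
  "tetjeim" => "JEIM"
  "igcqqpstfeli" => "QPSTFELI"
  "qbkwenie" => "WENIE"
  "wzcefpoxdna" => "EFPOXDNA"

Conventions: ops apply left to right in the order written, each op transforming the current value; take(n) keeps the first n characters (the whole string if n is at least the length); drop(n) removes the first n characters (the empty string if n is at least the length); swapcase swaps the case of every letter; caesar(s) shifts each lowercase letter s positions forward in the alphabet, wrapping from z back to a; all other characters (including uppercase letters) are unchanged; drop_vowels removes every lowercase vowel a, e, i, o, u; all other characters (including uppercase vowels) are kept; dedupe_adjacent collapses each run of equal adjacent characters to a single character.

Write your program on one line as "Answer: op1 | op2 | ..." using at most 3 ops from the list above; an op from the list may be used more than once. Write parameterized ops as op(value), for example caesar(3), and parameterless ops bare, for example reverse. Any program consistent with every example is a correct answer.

swapcase | dedupe_adjacent | drop(3)

Check, running the answer program on each example:
  "nwfjzudn" -> "NWFJZUDN" -> "NWFJZUDN" -> "JZUDN"
  "kvfmnic" -> "KVFMNIC" -> "KVFMNIC" -> "MNIC"
  "tetjeim" -> "TETJEIM" -> "TETJEIM" -> "JEIM"
  "igcqqpstfeli" -> "IGCQQPSTFELI" -> "IGCQPSTFELI" -> "QPSTFELI"
  "qbkwenie" -> "QBKWENIE" -> "QBKWENIE" -> "WENIE"
  "wzcefpoxdna" -> "WZCEFPOXDNA" -> "WZCEFPOXDNA" -> "EFPOXDNA"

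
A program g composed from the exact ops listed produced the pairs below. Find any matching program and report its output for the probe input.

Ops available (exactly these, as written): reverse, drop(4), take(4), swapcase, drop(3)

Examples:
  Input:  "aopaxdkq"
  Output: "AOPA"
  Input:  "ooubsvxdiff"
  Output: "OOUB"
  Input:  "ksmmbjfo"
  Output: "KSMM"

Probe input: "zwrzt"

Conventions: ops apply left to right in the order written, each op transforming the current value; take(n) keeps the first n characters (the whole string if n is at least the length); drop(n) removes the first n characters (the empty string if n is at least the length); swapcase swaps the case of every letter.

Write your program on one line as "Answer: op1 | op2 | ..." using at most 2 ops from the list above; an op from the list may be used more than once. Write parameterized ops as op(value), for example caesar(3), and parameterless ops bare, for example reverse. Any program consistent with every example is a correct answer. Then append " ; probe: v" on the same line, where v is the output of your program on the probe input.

swapcase | take(4) ; probe: "ZWRZ"

Check, running the answer program on each example:
  "aopaxdkq" -> "AOPAXDKQ" -> "AOPA"
  "ooubsvxdiff" -> "OOUBSVXDIFF" -> "OOUB"
  "ksmmbjfo" -> "KSMMBJFO" -> "KSMM"
  probe: "zwrzt" -> "ZWRZT" -> "ZWRZ"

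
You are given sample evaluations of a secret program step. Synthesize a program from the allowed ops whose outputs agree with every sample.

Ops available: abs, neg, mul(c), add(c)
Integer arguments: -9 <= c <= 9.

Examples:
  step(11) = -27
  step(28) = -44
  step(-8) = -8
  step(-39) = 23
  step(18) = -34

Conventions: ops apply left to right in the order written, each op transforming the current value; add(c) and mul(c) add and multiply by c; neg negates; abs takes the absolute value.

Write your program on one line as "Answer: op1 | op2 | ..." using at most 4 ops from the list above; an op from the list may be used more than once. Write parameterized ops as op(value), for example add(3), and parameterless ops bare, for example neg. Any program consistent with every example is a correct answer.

add(7) | neg | add(-9)

Check, running the answer program on each example:
  11 -> 18 -> -18 -> -27
  28 -> 35 -> -35 -> -44
  -8 -> -1 -> 1 -> -8
  -39 -> -32 -> 32 -> 23
  18 -> 25 -> -25 -> -34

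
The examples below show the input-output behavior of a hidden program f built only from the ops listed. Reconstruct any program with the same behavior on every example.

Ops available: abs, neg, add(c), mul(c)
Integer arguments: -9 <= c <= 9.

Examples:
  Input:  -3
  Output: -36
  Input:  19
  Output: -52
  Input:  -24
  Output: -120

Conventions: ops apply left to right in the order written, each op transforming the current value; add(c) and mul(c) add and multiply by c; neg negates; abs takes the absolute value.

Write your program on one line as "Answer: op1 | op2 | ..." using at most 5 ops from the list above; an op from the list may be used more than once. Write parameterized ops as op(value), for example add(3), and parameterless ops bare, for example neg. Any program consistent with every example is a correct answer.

add(-6) | abs | mul(2) | mul(-2)

Check, running the answer program on each example:
  -3 -> -9 -> 9 -> 18 -> -36
  19 -> 13 -> 13 -> 26 -> -52
  -24 -> -30 -> 30 -> 60 -> -120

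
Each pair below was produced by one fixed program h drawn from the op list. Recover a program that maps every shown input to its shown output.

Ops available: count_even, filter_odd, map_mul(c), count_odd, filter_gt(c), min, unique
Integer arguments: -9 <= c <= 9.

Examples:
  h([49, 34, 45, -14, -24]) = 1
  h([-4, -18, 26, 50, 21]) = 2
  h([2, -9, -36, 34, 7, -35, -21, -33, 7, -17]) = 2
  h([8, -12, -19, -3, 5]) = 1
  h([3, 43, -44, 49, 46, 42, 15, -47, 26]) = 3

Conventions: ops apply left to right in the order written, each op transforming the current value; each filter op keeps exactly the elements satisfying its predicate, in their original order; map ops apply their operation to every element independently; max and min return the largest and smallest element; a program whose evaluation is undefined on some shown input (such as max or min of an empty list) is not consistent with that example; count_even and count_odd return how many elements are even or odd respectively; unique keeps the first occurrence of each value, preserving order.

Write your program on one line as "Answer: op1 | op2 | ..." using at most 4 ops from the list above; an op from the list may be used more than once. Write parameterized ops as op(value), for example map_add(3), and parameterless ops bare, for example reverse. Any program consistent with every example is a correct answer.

filter_gt(-6) | filter_gt(-1) | count_even

Check, running the answer program on each example:
  [49, 34, 45, -14, -24] -> [49, 34, 45] -> [49, 34, 45] -> 1
  [-4, -18, 26, 50, 21] -> [-4, 26, 50, 21] -> [26, 50, 21] -> 2
  [2, -9, -36, 34, 7, -35, -21, -33, 7, -17] -> [2, 34, 7, 7] -> [2, 34, 7, 7] -> 2
  [8, -12, -19, -3, 5] -> [8, -3, 5] -> [8, 5] -> 1
  [3, 43, -44, 49, 46, 42, 15, -47, 26] -> [3, 43, 49, 46, 42, 15, 26] -> [3, 43, 49, 46, 42, 15, 26] -> 3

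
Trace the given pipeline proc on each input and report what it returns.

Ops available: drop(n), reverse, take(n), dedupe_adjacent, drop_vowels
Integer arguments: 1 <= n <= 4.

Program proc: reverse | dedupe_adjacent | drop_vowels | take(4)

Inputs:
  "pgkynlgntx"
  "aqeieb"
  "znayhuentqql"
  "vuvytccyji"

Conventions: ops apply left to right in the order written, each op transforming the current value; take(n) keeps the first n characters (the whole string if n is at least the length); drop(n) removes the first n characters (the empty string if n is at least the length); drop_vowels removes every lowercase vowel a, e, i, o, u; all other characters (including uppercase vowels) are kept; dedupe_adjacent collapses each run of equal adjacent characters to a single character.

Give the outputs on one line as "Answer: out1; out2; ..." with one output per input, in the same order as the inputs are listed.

"xtng"; "bq"; "lqtn"; "jyct"

Execution, op by op:
  "pgkynlgntx" -> "xtnglnykgp" -> "xtnglnykgp" -> "xtnglnykgp" -> "xtng"
  "aqeieb" -> "beieqa" -> "beieqa" -> "bq" -> "bq"
  "znayhuentqql" -> "lqqtneuhyanz" -> "lqtneuhyanz" -> "lqtnhynz" -> "lqtn"
  "vuvytccyji" -> "ijycctyvuv" -> "ijyctyvuv" -> "jyctyvv" -> "jyct"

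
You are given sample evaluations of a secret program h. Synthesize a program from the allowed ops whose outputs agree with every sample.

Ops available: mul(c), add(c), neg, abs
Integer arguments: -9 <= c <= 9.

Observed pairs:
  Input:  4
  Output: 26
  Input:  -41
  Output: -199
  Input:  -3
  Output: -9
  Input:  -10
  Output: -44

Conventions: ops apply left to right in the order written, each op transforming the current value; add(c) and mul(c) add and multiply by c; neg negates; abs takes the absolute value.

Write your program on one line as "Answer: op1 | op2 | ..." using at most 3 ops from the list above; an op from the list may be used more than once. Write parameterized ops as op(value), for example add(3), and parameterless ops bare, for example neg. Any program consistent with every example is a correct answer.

mul(5) | add(6)

Check, running the answer program on each example:
  4 -> 20 -> 26
  -41 -> -205 -> -199
  -3 -> -15 -> -9
  -10 -> -50 -> -44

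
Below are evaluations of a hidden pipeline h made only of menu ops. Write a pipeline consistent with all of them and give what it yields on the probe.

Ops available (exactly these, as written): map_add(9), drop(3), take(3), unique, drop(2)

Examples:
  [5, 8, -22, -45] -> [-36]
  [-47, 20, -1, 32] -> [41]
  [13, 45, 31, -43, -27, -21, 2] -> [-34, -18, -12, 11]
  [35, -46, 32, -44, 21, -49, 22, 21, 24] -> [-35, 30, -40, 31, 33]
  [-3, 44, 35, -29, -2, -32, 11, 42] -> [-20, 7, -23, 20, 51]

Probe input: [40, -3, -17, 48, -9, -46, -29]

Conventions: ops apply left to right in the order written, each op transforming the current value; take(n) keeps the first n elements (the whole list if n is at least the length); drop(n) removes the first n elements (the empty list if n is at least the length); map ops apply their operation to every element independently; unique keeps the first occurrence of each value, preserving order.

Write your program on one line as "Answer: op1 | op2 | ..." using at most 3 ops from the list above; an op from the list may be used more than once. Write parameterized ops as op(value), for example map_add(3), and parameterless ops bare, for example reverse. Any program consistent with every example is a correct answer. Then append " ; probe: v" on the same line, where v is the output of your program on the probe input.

drop(3) | unique | map_add(9) ; probe: [57, 0, -37, -20]

Check, running the answer program on each example:
  [5, 8, -22, -45] -> [-45] -> [-45] -> [-36]
  [-47, 20, -1, 32] -> [32] -> [32] -> [41]
  [13, 45, 31, -43, -27, -21, 2] -> [-43, -27, -21, 2] -> [-43, -27, -21, 2] -> [-34, -18, -12, 11]
  [35, -46, 32, -44, 21, -49, 22, 21, 24] -> [-44, 21, -49, 22, 21, 24] -> [-44, 21, -49, 22, 24] -> [-35, 30, -40, 31, 33]
  [-3, 44, 35, -29, -2, -32, 11, 42] -> [-29, -2, -32, 11, 42] -> [-29, -2, -32, 11, 42] -> [-20, 7, -23, 20, 51]
  probe: [40, -3, -17, 48, -9, -46, -29] -> [48, -9, -46, -29] -> [48, -9, -46, -29] -> [57, 0, -37, -20]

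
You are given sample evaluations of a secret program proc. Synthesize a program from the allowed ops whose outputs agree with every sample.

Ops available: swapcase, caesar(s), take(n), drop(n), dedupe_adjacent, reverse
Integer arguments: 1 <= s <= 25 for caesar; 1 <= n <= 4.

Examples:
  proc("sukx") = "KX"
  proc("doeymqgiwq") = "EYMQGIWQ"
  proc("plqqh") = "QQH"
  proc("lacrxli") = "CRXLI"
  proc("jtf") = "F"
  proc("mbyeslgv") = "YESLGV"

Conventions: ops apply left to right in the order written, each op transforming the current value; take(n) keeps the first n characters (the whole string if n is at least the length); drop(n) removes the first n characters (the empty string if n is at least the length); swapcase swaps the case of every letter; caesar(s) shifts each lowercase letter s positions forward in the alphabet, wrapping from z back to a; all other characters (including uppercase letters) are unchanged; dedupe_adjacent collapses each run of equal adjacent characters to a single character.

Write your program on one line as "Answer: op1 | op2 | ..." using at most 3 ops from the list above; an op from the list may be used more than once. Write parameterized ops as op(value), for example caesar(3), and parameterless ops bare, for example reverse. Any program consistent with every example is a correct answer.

drop(2) | swapcase

Check, running the answer program on each example:
  "sukx" -> "kx" -> "KX"
  "doeymqgiwq" -> "eymqgiwq" -> "EYMQGIWQ"
  "plqqh" -> "qqh" -> "QQH"
  "lacrxli" -> "crxli" -> "CRXLI"
  "jtf" -> "f" -> "F"
  "mbyeslgv" -> "yeslgv" -> "YESLGV"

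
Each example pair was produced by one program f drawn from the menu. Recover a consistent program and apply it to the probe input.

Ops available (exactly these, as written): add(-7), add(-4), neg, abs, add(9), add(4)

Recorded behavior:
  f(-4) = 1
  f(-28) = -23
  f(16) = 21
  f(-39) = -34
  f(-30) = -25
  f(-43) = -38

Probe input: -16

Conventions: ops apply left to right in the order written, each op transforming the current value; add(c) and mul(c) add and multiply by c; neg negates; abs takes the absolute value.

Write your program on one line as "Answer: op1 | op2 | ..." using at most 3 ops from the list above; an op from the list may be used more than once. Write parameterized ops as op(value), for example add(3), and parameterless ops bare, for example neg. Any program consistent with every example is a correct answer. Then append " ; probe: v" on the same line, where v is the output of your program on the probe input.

add(-4) | add(9) ; probe: -11

Check, running the answer program on each example:
  -4 -> -8 -> 1
  -28 -> -32 -> -23
  16 -> 12 -> 21
  -39 -> -43 -> -34
  -30 -> -34 -> -25
  -43 -> -47 -> -38
  probe: -16 -> -20 -> -11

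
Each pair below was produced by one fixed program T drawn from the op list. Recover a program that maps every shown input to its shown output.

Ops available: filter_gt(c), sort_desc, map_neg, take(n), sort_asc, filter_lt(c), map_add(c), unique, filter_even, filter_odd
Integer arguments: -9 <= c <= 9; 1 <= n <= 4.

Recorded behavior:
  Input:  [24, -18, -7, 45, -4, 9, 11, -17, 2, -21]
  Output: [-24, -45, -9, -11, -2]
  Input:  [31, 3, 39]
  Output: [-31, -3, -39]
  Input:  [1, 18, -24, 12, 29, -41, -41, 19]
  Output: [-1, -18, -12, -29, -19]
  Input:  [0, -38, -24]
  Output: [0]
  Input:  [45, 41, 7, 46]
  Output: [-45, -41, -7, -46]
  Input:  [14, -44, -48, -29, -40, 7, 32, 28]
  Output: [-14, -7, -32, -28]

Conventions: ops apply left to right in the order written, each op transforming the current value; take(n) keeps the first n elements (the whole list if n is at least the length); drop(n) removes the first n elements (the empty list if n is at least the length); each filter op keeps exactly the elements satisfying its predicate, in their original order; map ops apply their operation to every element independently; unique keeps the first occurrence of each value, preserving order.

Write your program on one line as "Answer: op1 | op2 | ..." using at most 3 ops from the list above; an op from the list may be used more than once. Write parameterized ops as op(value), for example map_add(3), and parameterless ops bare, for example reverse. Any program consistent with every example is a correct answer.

map_neg | filter_lt(2)

Check, running the answer program on each example:
  [24, -18, -7, 45, -4, 9, 11, -17, 2, -21] -> [-24, 18, 7, -45, 4, -9, -11, 17, -2, 21] -> [-24, -45, -9, -11, -2]
  [31, 3, 39] -> [-31, -3, -39] -> [-31, -3, -39]
  [1, 18, -24, 12, 29, -41, -41, 19] -> [-1, -18, 24, -12, -29, 41, 41, -19] -> [-1, -18, -12, -29, -19]
  [0, -38, -24] -> [0, 38, 24] -> [0]
  [45, 41, 7, 46] -> [-45, -41, -7, -46] -> [-45, -41, -7, -46]
  [14, -44, -48, -29, -40, 7, 32, 28] -> [-14, 44, 48, 29, 40, -7, -32, -28] -> [-14, -7, -32, -28]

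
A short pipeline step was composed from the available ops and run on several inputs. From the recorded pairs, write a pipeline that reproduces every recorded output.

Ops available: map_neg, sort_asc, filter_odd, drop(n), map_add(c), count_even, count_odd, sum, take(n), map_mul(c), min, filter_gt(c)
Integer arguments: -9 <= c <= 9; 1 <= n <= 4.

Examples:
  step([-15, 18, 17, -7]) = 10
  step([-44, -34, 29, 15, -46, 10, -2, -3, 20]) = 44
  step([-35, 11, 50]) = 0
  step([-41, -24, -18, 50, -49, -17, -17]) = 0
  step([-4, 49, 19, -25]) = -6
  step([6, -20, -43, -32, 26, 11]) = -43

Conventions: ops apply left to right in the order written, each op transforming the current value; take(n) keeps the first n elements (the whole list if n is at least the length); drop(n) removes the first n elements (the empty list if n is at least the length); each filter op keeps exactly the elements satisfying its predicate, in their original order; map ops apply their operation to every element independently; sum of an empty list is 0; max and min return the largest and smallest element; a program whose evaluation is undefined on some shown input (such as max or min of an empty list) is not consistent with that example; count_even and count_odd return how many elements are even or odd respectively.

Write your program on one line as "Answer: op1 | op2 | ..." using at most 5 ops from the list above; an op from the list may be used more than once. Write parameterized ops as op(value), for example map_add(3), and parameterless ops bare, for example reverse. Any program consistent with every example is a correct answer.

drop(2) | take(2) | filter_odd | sum

Check, running the answer program on each example:
  [-15, 18, 17, -7] -> [17, -7] -> [17, -7] -> [17, -7] -> 10
  [-44, -34, 29, 15, -46, 10, -2, -3, 20] -> [29, 15, -46, 10, -2, -3, 20] -> [29, 15] -> [29, 15] -> 44
  [-35, 11, 50] -> [50] -> [50] -> [] -> 0
  [-41, -24, -18, 50, -49, -17, -17] -> [-18, 50, -49, -17, -17] -> [-18, 50] -> [] -> 0
  [-4, 49, 19, -25] -> [19, -25] -> [19, -25] -> [19, -25] -> -6
  [6, -20, -43, -32, 26, 11] -> [-43, -32, 26, 11] -> [-43, -32] -> [-43] -> -43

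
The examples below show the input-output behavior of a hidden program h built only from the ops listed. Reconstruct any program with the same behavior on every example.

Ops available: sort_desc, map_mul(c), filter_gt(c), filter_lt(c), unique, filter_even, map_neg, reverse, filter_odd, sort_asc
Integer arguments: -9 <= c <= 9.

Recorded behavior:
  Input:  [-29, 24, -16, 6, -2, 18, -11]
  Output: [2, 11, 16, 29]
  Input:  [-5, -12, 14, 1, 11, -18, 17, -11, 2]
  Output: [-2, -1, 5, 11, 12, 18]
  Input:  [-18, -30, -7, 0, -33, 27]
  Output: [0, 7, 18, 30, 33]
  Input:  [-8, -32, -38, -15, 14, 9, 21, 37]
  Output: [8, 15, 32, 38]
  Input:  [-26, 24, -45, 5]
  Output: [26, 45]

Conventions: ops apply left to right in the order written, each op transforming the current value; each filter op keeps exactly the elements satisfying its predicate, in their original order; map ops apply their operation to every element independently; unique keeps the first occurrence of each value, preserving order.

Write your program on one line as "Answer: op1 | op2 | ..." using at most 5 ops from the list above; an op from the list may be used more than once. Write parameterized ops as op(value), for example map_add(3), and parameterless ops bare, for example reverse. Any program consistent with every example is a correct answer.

map_neg | reverse | filter_gt(-3) | sort_asc

Check, running the answer program on each example:
  [-29, 24, -16, 6, -2, 18, -11] -> [29, -24, 16, -6, 2, -18, 11] -> [11, -18, 2, -6, 16, -24, 29] -> [11, 2, 16, 29] -> [2, 11, 16, 29]
  [-5, -12, 14, 1, 11, -18, 17, -11, 2] -> [5, 12, -14, -1, -11, 18, -17, 11, -2] -> [-2, 11, -17, 18, -11, -1, -14, 12, 5] -> [-2, 11, 18, -1, 12, 5] -> [-2, -1, 5, 11, 12, 18]
  [-18, -30, -7, 0, -33, 27] -> [18, 30, 7, 0, 33, -27] -> [-27, 33, 0, 7, 30, 18] -> [33, 0, 7, 30, 18] -> [0, 7, 18, 30, 33]
  [-8, -32, -38, -15, 14, 9, 21, 37] -> [8, 32, 38, 15, -14, -9, -21, -37] -> [-37, -21, -9, -14, 15, 38, 32, 8] -> [15, 38, 32, 8] -> [8, 15, 32, 38]
  [-26, 24, -45, 5] -> [26, -24, 45, -5] -> [-5, 45, -24, 26] -> [45, 26] -> [26, 45]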